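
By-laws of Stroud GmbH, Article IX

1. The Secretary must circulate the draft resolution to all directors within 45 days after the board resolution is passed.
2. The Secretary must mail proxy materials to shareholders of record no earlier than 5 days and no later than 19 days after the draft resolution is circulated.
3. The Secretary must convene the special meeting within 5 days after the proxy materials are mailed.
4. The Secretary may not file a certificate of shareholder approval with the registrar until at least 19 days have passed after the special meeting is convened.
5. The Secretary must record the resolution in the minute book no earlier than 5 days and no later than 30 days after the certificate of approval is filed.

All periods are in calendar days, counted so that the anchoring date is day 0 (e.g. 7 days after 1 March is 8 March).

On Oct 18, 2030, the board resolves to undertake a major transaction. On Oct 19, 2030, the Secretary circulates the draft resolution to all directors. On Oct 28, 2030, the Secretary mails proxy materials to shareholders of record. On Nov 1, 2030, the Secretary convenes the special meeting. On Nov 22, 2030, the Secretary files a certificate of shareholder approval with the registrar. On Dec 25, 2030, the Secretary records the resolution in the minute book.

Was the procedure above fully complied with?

(1) due by Oct 18, 2030 + 45 days = Dec 2, 2030; done Oct 19, 2030 — timely.
(2) the permitted window runs from Oct 19, 2030 + 5 = Oct 24, 2030 to Oct 19, 2030 + 19 = Nov 7, 2030; done Oct 28, 2030, which is between those dates.
(3) due by Oct 28, 2030 + 5 days = Nov 2, 2030; completed Nov 1, 2030, before the deadline.
(4) permitted from Nov 1, 2030 + 19 days = Nov 20, 2030 onward; done Nov 22, 2030 — permitted.
(5) the permitted window runs from Nov 22, 2030 + 5 = Nov 27, 2030 to Nov 22, 2030 + 30 = Dec 22, 2030; Dec 25, 2030 is 3 days past the end of the window.
The analysis stops there.

No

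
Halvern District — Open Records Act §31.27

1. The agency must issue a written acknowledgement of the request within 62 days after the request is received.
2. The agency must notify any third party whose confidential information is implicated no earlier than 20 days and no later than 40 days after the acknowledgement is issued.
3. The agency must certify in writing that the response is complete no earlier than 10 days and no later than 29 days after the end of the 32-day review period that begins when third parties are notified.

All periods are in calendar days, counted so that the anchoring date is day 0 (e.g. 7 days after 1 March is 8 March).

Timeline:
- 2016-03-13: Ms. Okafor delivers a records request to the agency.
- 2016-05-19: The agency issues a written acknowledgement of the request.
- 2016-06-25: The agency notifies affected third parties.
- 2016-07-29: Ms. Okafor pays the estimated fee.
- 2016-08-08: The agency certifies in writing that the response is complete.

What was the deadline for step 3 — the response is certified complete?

Third parties are notified on 2016-06-25; the 32-day review period therefore ends 2016-07-27, and step 3 runs from that date. The window is 10–29 days after 2016-07-27; it closes on 2016-08-25.

2016-08-25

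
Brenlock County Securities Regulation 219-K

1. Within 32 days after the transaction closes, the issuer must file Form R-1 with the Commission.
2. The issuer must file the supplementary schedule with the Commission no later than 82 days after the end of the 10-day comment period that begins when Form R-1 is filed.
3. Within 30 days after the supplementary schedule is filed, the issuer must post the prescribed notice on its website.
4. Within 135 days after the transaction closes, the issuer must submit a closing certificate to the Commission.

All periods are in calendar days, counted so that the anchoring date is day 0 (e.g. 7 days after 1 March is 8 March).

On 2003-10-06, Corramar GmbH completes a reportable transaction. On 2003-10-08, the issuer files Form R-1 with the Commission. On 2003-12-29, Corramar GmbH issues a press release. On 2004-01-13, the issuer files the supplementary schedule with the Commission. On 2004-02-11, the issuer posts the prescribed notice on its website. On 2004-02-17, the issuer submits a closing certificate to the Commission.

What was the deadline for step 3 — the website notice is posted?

Step 3 runs from 2004-01-13, when the supplementary schedule is filed. 30 days after 2004-01-13 is 2004-02-12.

2004-02-12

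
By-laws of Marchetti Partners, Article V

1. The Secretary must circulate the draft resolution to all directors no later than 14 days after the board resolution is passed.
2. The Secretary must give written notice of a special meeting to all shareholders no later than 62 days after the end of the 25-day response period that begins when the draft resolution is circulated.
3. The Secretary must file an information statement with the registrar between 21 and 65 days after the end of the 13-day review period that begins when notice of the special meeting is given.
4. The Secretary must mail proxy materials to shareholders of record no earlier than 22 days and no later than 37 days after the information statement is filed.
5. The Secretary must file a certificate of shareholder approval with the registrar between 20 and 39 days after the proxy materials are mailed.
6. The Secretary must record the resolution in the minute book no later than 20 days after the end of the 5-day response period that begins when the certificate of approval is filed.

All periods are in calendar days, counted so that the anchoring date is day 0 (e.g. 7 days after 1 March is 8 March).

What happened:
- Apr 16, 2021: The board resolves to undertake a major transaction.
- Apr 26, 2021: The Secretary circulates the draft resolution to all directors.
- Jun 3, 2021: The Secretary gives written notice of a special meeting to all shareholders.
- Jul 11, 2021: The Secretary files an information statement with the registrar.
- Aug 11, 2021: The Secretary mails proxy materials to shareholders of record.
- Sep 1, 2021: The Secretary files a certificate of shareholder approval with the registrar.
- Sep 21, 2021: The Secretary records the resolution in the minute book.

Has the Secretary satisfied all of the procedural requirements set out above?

Yes

Step 1 — counting 14 days from Apr 16, 2021 (when the board resolution is passed) gives a deadline of Apr 30, 2021; completed Apr 26, 2021, before the deadline.
Step 2 — counting 62 days from May 21, 2021 (end of the 25-day response period, which began when the draft resolution is circulated on Apr 26, 2021) gives a deadline of Jul 22, 2021; Jun 3, 2021 is within that limit.
Step 3 — 21 and 65 days from Jun 16, 2021 (end of the 13-day review period, which began when notice of the special meeting is given on Jun 3, 2021) are Jul 7, 2021 and Aug 20, 2021 respectively; done Jul 11, 2021, which is between those dates.
Step 4 — 22 and 37 days from Jul 11, 2021 (when the information statement is filed) are Aug 2, 2021 and Aug 17, 2021 respectively; done Aug 11, 2021, which is between those dates.
Step 5 — 20 and 39 days from Aug 11, 2021 (when the proxy materials are mailed) are Aug 31, 2021 and Sep 19, 2021 respectively; done Sep 1, 2021 — within the window.
Step 6 — counting 20 days from Sep 6, 2021 (end of the 5-day response period, which began when the certificate of approval is filed on Sep 1, 2021) gives a deadline of Sep 26, 2021; Sep 21, 2021 is within that limit.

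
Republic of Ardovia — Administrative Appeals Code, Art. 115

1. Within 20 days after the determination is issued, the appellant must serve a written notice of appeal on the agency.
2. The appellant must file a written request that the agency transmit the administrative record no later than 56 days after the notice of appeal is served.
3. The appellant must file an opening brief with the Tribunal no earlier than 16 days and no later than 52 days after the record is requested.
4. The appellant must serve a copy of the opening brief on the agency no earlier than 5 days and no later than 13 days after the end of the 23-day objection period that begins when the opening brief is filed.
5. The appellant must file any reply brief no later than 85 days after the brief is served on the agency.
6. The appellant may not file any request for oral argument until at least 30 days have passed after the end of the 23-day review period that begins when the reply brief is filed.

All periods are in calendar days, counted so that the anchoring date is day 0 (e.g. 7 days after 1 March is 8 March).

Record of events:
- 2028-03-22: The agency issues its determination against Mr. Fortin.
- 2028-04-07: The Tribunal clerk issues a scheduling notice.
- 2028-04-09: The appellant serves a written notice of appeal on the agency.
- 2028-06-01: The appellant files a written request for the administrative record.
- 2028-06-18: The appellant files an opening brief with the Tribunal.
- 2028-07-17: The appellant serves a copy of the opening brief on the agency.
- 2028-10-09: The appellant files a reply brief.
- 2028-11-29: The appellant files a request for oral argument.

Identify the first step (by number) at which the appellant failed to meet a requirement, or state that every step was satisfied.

(1) due by 2028-03-22 + 20 days = 2028-04-11; completed 2028-04-09, before the deadline.
(2) due by 2028-04-09 + 56 days = 2028-06-04; completed 2028-06-01, before the deadline.
(3) the permitted window runs from 2028-06-01 + 16 = 2028-06-17 to 2028-06-01 + 52 = 2028-07-23; done 2028-06-18, which is between those dates.
(4) the permitted window runs from 2028-07-11 + 5 = 2028-07-16 to 2028-07-11 + 13 = 2028-07-24; done 2028-07-17, which is between those dates.
(5) due by 2028-07-17 + 85 days = 2028-10-10; 2028-10-09 is within that limit.
(6) permitted from 2028-11-01 + 30 days = 2028-12-01 onward; done 2028-11-29 — 2 days too early.
The analysis stops there.

Step 6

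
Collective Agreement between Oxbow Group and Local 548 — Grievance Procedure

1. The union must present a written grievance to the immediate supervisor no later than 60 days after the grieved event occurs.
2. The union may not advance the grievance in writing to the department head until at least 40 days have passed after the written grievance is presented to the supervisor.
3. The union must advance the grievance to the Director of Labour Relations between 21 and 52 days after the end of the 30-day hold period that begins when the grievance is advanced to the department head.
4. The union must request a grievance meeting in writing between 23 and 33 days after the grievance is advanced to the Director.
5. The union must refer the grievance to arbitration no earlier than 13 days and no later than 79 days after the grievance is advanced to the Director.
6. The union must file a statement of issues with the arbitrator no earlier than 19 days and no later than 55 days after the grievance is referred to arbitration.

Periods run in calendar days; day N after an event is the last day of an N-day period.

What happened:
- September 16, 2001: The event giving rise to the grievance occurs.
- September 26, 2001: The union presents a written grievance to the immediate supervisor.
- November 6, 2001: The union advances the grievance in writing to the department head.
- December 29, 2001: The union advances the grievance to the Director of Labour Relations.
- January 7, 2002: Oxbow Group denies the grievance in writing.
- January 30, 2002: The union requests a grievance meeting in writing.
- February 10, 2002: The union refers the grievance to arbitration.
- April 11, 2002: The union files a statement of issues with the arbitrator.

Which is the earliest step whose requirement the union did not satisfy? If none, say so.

Step 6

Step 1 — counting 60 days from September 16, 2001 (when the grieved event occurs) gives a deadline of November 15, 2001; completed September 26, 2001, before the deadline.
Step 2 — must wait 40 days from September 26, 2001 (when the written grievance is presented to the supervisor), so not before November 5, 2001; done November 6, 2001 — permitted.
Step 3 — 21 and 52 days from December 6, 2001 (end of the 30-day hold period, which began when the grievance is advanced to the department head on November 6, 2001) are December 27, 2001 and January 27, 2002 respectively; December 29, 2001 falls inside that range.
Step 4 — 23 and 33 days from December 29, 2001 (when the grievance is advanced to the Director) are January 21, 2002 and January 31, 2002 respectively; done January 30, 2002, which is between those dates.
Step 5 — 13 and 79 days from December 29, 2001 (when the grievance is advanced to the Director) are January 11, 2002 and March 18, 2002 respectively; February 10, 2002 falls inside that range.
Step 6 — 19 and 55 days from February 10, 2002 (when the grievance is referred to arbitration) are March 1, 2002 and April 6, 2002 respectively; done April 11, 2002 — 5 days after the window closed.
Later steps need not be reached.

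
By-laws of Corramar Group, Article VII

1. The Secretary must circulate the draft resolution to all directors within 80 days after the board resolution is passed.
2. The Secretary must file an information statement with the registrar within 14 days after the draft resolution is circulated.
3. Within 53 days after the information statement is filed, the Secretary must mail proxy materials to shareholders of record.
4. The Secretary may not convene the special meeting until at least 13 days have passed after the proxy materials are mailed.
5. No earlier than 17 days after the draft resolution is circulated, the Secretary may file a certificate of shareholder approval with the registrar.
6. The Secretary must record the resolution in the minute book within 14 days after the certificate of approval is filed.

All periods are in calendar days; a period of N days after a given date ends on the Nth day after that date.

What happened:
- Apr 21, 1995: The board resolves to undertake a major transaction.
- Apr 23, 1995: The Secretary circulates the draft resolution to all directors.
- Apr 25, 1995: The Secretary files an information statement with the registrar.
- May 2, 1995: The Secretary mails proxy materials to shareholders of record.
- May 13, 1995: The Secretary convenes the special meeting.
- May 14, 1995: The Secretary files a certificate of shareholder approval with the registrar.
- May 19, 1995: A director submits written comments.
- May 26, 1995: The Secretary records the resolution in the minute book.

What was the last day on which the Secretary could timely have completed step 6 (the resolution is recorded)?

Step 6 runs from May 14, 1995, when the certificate of approval is filed. 14 days after May 14, 1995 is May 28, 1995.

May 28, 1995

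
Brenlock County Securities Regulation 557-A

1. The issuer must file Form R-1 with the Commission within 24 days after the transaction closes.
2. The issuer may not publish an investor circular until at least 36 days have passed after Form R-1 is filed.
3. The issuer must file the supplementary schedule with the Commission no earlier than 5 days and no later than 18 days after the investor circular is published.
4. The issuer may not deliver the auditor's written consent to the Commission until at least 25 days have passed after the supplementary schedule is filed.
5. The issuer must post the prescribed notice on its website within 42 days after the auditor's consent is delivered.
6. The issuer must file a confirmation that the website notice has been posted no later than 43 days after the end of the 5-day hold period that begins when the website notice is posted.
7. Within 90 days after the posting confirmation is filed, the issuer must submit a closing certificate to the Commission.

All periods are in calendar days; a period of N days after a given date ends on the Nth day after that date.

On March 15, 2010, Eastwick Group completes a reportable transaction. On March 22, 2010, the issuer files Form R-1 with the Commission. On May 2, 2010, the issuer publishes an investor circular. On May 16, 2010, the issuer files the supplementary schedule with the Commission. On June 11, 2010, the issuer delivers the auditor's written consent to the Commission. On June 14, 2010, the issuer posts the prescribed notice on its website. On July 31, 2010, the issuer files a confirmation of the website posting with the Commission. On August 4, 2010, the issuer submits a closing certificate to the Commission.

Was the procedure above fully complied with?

Step 1: 24 days after March 15, 2010 (when the transaction closes) is April 8, 2010; done March 22, 2010 — timely.
Step 2: the earliest permitted date is 36 days after March 22, 2010 (when Form R-1 is filed), i.e. April 27, 2010; done May 2, 2010, after the minimum wait.
Step 3: the window is 5–18 days after May 2, 2010 (when the investor circular is published), so May 7, 2010 through May 20, 2010; done May 16, 2010, which is between those dates.
Step 4: the earliest permitted date is 25 days after May 16, 2010 (when the supplementary schedule is filed), i.e. June 10, 2010; done June 11, 2010, after the minimum wait.
Step 5: 42 days after June 11, 2010 (when the auditor's consent is delivered) is July 23, 2010; June 14, 2010 is within that limit.
Step 6: 43 days after June 19, 2010 (end of the 5-day hold period, which began when the website notice is posted on June 14, 2010) is August 1, 2010; July 31, 2010 is within that limit.
Step 7: 90 days after July 31, 2010 (when the posting confirmation is filed) is October 29, 2010; completed August 4, 2010, before the deadline.

Yes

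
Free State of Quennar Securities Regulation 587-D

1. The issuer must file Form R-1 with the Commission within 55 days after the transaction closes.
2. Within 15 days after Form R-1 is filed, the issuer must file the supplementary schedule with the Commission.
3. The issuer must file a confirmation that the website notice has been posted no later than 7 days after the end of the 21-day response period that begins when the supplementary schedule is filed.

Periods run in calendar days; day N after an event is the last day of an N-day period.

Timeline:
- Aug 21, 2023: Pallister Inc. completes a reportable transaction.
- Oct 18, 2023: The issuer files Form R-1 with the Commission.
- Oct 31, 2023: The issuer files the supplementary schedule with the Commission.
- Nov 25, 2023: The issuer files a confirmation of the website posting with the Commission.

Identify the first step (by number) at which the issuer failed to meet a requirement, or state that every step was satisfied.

Step 1: 55 days after Aug 21, 2023 (when the transaction closes) is Oct 15, 2023; done Oct 18, 2023 — 3 days late.
That is the first point of non-compliance.

Step 1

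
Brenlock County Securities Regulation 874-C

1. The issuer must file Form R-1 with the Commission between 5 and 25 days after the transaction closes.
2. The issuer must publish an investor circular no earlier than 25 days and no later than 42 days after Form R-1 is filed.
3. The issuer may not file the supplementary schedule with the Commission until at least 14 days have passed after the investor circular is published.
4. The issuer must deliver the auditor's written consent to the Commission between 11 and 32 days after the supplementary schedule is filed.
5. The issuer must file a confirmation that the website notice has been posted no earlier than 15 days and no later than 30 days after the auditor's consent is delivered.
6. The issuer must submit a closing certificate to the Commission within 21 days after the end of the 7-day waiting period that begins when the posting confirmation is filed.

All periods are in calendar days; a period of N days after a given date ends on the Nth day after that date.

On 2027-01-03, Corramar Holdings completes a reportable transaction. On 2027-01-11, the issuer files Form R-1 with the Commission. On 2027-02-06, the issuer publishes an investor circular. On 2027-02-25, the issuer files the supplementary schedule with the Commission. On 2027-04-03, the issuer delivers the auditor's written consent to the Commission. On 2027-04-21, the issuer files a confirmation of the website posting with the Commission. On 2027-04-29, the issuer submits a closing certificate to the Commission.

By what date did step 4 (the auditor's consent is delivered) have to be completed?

Step 4 runs from 2027-02-25, when the supplementary schedule is filed. The window is 11–32 days after 2027-02-25; it closes on 2027-03-29.

2027-03-29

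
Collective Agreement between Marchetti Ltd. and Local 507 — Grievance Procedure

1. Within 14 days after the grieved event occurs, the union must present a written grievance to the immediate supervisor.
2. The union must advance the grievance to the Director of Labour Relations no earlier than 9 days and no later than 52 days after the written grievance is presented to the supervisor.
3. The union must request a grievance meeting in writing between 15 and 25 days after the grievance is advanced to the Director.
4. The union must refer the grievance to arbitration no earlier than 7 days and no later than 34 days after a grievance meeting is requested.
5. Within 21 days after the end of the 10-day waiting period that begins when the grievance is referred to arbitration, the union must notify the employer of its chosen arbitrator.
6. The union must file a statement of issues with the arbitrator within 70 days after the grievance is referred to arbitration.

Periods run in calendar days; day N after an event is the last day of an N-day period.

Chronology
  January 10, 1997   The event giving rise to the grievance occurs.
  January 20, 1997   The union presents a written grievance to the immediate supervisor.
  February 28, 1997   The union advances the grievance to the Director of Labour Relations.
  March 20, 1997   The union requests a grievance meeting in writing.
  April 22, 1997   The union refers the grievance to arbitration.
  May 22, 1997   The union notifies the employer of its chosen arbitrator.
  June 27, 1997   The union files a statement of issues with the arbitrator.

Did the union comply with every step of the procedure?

Yes

Step 1 — counting 14 days from January 10, 1997 (when the grieved event occurs) gives a deadline of January 24, 1997; January 20, 1997 is within that limit.
Step 2 — 9 and 52 days from January 20, 1997 (when the written grievance is presented to the supervisor) are January 29, 1997 and March 13, 1997 respectively; February 28, 1997 falls inside that range.
Step 3 — 15 and 25 days from February 28, 1997 (when the grievance is advanced to the Director) are March 15, 1997 and March 25, 1997 respectively; done March 20, 1997, which is between those dates.
Step 4 — 7 and 34 days from March 20, 1997 (when a grievance meeting is requested) are March 27, 1997 and April 23, 1997 respectively; April 22, 1997 falls inside that range.
Step 5 — counting 21 days from May 2, 1997 (end of the 10-day waiting period, which began when the grievance is referred to arbitration on April 22, 1997) gives a deadline of May 23, 1997; done May 22, 1997 — timely.
Step 6 — counting 70 days from April 22, 1997 (when the grievance is referred to arbitration) gives a deadline of July 1, 1997; done June 27, 1997 — timely.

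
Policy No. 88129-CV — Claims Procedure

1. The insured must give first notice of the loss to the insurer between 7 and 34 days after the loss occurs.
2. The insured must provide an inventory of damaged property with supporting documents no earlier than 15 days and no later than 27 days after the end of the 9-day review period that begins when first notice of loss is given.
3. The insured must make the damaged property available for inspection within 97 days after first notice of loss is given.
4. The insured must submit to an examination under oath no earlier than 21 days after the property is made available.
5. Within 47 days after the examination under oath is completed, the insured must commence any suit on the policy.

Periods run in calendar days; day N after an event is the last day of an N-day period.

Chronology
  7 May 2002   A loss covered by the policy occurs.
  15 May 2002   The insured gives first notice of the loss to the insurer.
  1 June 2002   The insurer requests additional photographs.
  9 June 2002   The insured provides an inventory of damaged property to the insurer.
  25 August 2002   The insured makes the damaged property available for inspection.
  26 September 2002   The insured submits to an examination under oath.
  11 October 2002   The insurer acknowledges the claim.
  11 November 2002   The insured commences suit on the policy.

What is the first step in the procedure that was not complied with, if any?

Step 3

Step 1: the window is 7–34 days after 7 May 2002 (when the loss occurs), so 14 May 2002 through 10 June 2002; 15 May 2002 falls inside that range.
Step 2: the window is 15–27 days after 24 May 2002 (end of the 9-day review period, which began when first notice of loss is given on 15 May 2002), so 8 June 2002 through 20 June 2002; done 9 June 2002, which is between those dates.
Step 3: 97 days after 15 May 2002 (when first notice of loss is given) is 20 August 2002; 25 August 2002 misses that deadline by 5 days.
The analysis stops there.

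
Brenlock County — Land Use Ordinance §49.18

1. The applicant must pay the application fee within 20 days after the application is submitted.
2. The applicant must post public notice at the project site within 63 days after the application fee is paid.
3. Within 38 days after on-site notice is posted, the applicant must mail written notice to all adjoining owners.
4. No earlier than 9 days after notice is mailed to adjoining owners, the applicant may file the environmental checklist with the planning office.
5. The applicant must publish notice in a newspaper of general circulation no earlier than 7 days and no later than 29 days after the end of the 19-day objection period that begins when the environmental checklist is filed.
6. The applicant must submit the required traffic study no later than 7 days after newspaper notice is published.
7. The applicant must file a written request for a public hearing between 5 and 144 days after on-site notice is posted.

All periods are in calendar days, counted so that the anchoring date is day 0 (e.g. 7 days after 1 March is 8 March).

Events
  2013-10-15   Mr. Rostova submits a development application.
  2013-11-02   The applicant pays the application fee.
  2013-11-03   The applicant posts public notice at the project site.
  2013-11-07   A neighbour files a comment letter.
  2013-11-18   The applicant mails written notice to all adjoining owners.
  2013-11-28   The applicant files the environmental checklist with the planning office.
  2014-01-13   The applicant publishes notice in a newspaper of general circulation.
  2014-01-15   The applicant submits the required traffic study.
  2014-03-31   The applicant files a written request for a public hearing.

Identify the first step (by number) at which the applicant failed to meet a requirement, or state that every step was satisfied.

Step 7

Step 1: 20 days after 2013-10-15 (when the application is submitted) is 2013-11-04; done 2013-11-02 — timely.
Step 2: 63 days after 2013-11-02 (when the application fee is paid) is 2014-01-04; 2013-11-03 is within that limit.
Step 3: 38 days after 2013-11-03 (when on-site notice is posted) is 2013-12-11; completed 2013-11-18, before the deadline.
Step 4: the earliest permitted date is 9 days after 2013-11-18 (when notice is mailed to adjoining owners), i.e. 2013-11-27; done 2013-11-28, after the minimum wait.
Step 5: the window is 7–29 days after 2013-12-17 (end of the 19-day objection period, which began when the environmental checklist is filed on 2013-11-28), so 2013-12-24 through 2014-01-15; 2014-01-13 falls inside that range.
Step 6: 7 days after 2014-01-13 (when newspaper notice is published) is 2014-01-20; done 2014-01-15 — timely.
Step 7: the window is 5–144 days after 2013-11-03 (when on-site notice is posted), so 2013-11-08 through 2014-03-27; 2014-03-31 is 4 days past the end of the window.
No need to go further; step 7 was not satisfied.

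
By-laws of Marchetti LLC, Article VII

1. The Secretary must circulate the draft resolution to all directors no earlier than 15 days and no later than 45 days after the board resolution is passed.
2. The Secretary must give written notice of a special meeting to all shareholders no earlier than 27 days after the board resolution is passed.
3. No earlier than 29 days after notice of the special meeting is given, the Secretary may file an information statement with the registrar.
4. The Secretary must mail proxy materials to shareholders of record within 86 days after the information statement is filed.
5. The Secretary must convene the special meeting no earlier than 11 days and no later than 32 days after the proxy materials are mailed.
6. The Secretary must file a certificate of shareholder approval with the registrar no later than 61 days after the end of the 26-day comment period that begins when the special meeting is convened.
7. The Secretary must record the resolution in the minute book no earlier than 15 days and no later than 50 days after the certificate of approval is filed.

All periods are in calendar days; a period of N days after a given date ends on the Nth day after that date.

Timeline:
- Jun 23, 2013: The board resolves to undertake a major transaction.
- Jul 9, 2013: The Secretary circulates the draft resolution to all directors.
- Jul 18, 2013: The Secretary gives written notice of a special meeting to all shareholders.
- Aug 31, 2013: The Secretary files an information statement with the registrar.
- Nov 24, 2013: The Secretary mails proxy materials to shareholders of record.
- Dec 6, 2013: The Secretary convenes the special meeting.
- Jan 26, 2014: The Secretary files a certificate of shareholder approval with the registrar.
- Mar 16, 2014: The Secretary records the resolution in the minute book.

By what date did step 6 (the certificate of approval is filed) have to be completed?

The special meeting is convened on Dec 6, 2013; the 26-day comment period therefore ends Jan 1, 2014, and step 6 runs from that date. 61 days after Jan 1, 2014 is Mar 3, 2014.

Mar 3, 2014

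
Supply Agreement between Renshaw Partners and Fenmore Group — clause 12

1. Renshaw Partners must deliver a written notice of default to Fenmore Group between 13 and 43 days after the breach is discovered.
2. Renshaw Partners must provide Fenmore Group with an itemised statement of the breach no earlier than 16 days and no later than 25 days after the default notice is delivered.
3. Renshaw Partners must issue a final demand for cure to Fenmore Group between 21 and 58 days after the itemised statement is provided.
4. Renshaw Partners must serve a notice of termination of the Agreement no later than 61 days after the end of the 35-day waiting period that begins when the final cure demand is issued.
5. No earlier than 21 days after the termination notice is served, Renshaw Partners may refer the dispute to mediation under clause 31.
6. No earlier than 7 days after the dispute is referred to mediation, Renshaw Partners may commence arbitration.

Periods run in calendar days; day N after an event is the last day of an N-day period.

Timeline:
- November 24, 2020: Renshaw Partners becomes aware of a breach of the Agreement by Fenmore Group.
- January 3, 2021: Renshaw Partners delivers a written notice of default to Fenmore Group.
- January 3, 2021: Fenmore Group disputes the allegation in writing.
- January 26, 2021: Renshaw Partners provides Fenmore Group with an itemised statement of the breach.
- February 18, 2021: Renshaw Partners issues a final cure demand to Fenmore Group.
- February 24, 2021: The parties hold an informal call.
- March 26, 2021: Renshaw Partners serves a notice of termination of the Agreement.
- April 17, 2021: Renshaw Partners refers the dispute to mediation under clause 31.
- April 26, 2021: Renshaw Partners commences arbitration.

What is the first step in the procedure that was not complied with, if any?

Step 1 — 13 and 43 days from November 24, 2020 (when the breach is discovered) are December 7, 2020 and January 6, 2021 respectively; done January 3, 2021, which is between those dates.
Step 2 — 16 and 25 days from January 3, 2021 (when the default notice is delivered) are January 19, 2021 and January 28, 2021 respectively; done January 26, 2021, which is between those dates.
Step 3 — 21 and 58 days from January 26, 2021 (when the itemised statement is provided) are February 16, 2021 and March 25, 2021 respectively; done February 18, 2021 — within the window.
Step 4 — counting 61 days from March 25, 2021 (end of the 35-day waiting period, which began when the final cure demand is issued on February 18, 2021) gives a deadline of May 25, 2021; March 26, 2021 is within that limit.
Step 5 — must wait 21 days from March 26, 2021 (when the termination notice is served), so not before April 16, 2021; done April 17, 2021 — permitted.
Step 6 — must wait 7 days from April 17, 2021 (when the dispute is referred to mediation), so not before April 24, 2021; done April 26, 2021, after the minimum wait.

None — every step was satisfied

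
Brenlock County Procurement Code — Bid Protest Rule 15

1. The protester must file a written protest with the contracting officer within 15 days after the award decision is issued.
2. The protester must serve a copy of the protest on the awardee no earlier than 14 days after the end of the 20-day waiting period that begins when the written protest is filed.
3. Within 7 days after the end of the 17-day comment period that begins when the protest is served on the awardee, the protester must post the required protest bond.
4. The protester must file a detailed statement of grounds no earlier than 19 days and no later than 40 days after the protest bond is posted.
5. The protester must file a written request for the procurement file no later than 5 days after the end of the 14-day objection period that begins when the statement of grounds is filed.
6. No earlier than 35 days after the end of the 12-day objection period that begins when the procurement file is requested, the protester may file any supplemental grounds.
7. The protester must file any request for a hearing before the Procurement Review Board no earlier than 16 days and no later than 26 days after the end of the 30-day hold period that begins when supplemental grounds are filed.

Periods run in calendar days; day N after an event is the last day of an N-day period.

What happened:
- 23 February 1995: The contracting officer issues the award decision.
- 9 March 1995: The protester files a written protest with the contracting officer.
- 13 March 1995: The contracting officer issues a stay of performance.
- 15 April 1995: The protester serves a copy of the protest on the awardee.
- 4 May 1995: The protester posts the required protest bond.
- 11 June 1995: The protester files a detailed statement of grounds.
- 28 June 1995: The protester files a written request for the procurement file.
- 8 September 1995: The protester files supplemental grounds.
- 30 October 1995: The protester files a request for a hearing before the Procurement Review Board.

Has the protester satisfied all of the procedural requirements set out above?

Yes

Step 1 — counting 15 days from 23 February 1995 (when the award decision is issued) gives a deadline of 10 March 1995; 9 March 1995 is within that limit.
Step 2 — must wait 14 days from 29 March 1995 (end of the 20-day waiting period, which began when the written protest is filed on 9 March 1995), so not before 12 April 1995; 15 April 1995 is on or after that date.
Step 3 — counting 7 days from 2 May 1995 (end of the 17-day comment period, which began when the protest is served on the awardee on 15 April 1995) gives a deadline of 9 May 1995; done 4 May 1995 — timely.
Step 4 — 19 and 40 days from 4 May 1995 (when the protest bond is posted) are 23 May 1995 and 13 June 1995 respectively; done 11 June 1995 — within the window.
Step 5 — counting 5 days from 25 June 1995 (end of the 14-day objection period, which began when the statement of grounds is filed on 11 June 1995) gives a deadline of 30 June 1995; 28 June 1995 is within that limit.
Step 6 — must wait 35 days from 10 July 1995 (end of the 12-day objection period, which began when the procurement file is requested on 28 June 1995), so not before 14 August 1995; 8 September 1995 is on or after that date.
Step 7 — 16 and 26 days from 8 October 1995 (end of the 30-day hold period, which began when supplemental grounds are filed on 8 September 1995) are 24 October 1995 and 3 November 1995 respectively; done 30 October 1995 — within the window.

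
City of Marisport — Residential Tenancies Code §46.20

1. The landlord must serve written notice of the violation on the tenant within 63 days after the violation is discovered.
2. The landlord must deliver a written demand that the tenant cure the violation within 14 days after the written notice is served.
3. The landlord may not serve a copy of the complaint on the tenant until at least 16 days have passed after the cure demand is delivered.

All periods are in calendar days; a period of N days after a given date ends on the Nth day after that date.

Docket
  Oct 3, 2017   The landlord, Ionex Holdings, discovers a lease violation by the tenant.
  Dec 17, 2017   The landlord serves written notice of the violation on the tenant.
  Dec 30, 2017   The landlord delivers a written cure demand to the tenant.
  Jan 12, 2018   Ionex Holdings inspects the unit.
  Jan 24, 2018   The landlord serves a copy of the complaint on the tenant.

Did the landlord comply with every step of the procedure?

No

Step 1 — counting 63 days from Oct 3, 2017 (when the violation is discovered) gives a deadline of Dec 5, 2017; not done until Dec 17, 2017, 12 days after the deadline.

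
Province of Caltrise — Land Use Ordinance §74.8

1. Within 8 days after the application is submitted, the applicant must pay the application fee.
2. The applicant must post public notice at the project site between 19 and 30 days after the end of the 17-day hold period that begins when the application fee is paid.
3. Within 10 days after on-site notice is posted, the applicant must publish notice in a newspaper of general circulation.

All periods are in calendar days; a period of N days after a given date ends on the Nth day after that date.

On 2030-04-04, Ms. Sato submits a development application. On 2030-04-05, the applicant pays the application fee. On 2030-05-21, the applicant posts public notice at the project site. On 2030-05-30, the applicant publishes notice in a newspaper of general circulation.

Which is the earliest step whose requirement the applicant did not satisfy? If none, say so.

None — every step was satisfied

(1) due by 2030-04-04 + 8 days = 2030-04-12; completed 2030-04-05, before the deadline.
(2) the permitted window runs from 2030-04-22 + 19 = 2030-05-11 to 2030-04-22 + 30 = 2030-05-22; done 2030-05-21, which is between those dates.
(3) due by 2030-05-21 + 10 days = 2030-05-31; completed 2030-05-30, before the deadline.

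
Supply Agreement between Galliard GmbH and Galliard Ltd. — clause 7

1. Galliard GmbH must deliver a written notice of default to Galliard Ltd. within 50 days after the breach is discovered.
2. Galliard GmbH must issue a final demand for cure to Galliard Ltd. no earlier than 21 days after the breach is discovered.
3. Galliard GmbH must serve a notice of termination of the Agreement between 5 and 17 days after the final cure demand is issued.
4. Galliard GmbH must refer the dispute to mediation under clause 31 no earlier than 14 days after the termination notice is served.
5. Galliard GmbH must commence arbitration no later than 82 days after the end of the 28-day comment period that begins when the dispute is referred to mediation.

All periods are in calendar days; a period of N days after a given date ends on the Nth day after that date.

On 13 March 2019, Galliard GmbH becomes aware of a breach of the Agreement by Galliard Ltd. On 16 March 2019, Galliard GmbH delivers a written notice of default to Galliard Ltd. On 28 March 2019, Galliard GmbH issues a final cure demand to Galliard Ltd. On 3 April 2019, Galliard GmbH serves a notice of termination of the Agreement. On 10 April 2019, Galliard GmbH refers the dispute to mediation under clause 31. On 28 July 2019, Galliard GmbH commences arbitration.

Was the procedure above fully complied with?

Step 1: 50 days after 13 March 2019 (when the breach is discovered) is 2 May 2019; completed 16 March 2019, before the deadline.
Step 2: the earliest permitted date is 21 days after 13 March 2019 (when the breach is discovered), i.e. 3 April 2019; 28 March 2019 is 6 days before the earliest permitted date.
No need to go further; step 2 was not satisfied.

No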